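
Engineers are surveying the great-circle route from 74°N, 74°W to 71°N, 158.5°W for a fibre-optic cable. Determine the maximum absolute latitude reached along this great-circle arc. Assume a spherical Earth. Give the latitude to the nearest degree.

≈ 77°N

The great circle lies in the plane with unit normal n̂ = (p₁ × p₂)/|p₁ × p₂|.
Here n̂_z ≈ -0.225; the vertex latitude is φ_max = arccos|n̂_z| ≈ 77.0°.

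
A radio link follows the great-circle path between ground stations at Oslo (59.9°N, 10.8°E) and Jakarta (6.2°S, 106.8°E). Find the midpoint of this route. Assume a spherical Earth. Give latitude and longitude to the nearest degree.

Convert each endpoint to a unit vector on the sphere (x = cos φ cos λ, y = cos φ sin λ, z = sin φ).
The central angle between the endpoints is δ = arccos(p₁·p₂) ≈ 1.717 rad (98.4°).
Interpolate at f = 1/2 with slerp weights a = sin((1−f)δ)/sin δ ≈ 0.765, b = sin(fδ)/sin δ ≈ 0.765.
p = a·p₁ + b·p₂ ≈ (0.157, 0.800, 0.579); φ = arcsin(p_z) ≈ 35.39°, λ = atan2(p_y, p_x) ≈ 78.89°.

≈ 35°N, 79°E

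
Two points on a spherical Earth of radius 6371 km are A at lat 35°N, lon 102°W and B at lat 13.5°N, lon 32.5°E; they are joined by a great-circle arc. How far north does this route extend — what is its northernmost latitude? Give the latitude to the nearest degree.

≈ 51°N

The great circle lies in the plane with unit normal n̂ = (p₁ × p₂)/|p₁ × p₂|.
Here n̂_z ≈ +0.627; the vertex latitude is φ_max = arccos|n̂_z| ≈ 51.1°.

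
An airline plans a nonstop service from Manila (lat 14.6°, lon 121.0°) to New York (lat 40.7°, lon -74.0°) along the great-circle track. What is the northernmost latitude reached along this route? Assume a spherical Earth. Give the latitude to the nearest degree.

≈ 77°

The great circle lies in the plane with unit normal n̂ = (p₁ × p₂)/|p₁ × p₂|.
Here n̂_z ≈ +0.226; the vertex latitude is φ_max = arccos|n̂_z| ≈ 76.9°.
Check via Clairaut: cos φ_max = |cos φ₁| · sin C = cos(14.6°)·sin(13.5°) ≈ 0.226, again giving ≈ 76.9°.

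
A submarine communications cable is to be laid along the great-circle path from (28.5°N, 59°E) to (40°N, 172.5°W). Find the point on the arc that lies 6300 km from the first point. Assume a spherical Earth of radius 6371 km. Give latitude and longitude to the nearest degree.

≈ (58°N, 131°E)

Convert each endpoint to a unit vector on the sphere (x = cos φ cos λ, y = cos φ sin λ, z = sin φ).
The central angle between the endpoints is δ = arccos(p₁·p₂) ≈ 1.683 rad (96.5°). The total great-circle distance is δ·R ≈ 1.683 × 6371 ≈ 10725 km, so the target fraction is f = 6300/10725 ≈ 0.587.
Interpolate at f ≈ 0.587 with slerp weights a = sin((1−f)δ)/sin δ ≈ 0.644, b = sin(fδ)/sin δ ≈ 0.841.
p = a·p₁ + b·p₂ ≈ (-0.347, 0.401, 0.848); φ = arcsin(p_z) ≈ 57.97°, λ = atan2(p_y, p_x) ≈ 130.86°.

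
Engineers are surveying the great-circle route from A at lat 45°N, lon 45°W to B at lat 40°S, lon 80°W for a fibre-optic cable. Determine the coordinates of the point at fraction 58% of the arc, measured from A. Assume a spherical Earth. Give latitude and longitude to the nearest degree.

Write both endpoints as unit vectors p₁, p₂ with components (cos φ cos λ, cos φ sin λ, sin φ).
The central angle between the endpoints is δ = arccos(p₁·p₂) ≈ 1.582 rad (90.6°).
Interpolate at f = 0.58 with slerp weights a = sin((1−f)δ)/sin δ ≈ 0.617, b = sin(fδ)/sin δ ≈ 0.794.
p = a·p₁ + b·p₂ ≈ (0.414, -0.907, -0.074); φ = arcsin(p_z) ≈ -4.27°, λ = atan2(p_y, p_x) ≈ -65.48°.

≈ lat 4°S, lon 65°W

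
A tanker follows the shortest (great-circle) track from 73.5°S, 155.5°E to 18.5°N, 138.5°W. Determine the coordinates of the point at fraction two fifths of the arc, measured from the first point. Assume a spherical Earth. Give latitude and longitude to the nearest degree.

Convert each endpoint to a unit vector on the sphere (x = cos φ cos λ, y = cos φ sin λ, z = sin φ).
The central angle between the endpoints is δ = arccos(p₁·p₂) ≈ 1.767 rad (101.2°).
Interpolate at f = 2/5 with slerp weights a = sin((1−f)δ)/sin δ ≈ 0.889, b = sin(fδ)/sin δ ≈ 0.662.
p = a·p₁ + b·p₂ ≈ (-0.700, -0.311, -0.643); φ = arcsin(p_z) ≈ -39.99°, λ = atan2(p_y, p_x) ≈ -156.03°.

≈ 40°S, 156°W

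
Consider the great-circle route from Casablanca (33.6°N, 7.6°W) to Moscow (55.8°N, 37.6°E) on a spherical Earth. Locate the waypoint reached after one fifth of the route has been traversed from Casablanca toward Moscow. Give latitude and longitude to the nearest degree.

Write both endpoints as unit vectors p₁, p₂ with components (cos φ cos λ, cos φ sin λ, sin φ).
The central angle between the endpoints is δ = arccos(p₁·p₂) ≈ 0.664 rad (38.0°).
Interpolate at f = 1/5 with slerp weights a = sin((1−f)δ)/sin δ ≈ 0.822, b = sin(fδ)/sin δ ≈ 0.215.
p = a·p₁ + b·p₂ ≈ (0.774, -0.017, 0.633); φ = arcsin(p_z) ≈ 39.24°, λ = atan2(p_y, p_x) ≈ -1.25°.

≈ 39°N, 1°W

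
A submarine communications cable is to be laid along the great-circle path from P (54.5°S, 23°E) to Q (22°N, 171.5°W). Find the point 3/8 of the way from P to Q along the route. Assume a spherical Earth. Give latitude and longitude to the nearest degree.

≈ (65°S, 152°E)

Convert each endpoint to a unit vector on the sphere (x = cos φ cos λ, y = cos φ sin λ, z = sin φ).
The central angle between the endpoints is δ = arccos(p₁·p₂) ≈ 2.543 rad (145.7°).
Interpolate at f = 3/8 with slerp weights a = sin((1−f)δ)/sin δ ≈ 1.775, b = sin(fδ)/sin δ ≈ 1.448.
p = a·p₁ + b·p₂ ≈ (-0.379, 0.204, -0.903); φ = arcsin(p_z) ≈ -64.50°, λ = atan2(p_y, p_x) ≈ 151.66°.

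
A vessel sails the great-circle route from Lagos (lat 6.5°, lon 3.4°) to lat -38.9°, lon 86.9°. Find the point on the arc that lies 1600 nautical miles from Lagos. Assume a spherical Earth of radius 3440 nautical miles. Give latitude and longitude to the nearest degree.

The haversine formula gives a central angle δ ≈ 1.554 rad (89.1°) between the endpoints. The total great-circle distance is δ·R ≈ 1.554 × 3440 ≈ 5347 nmi, so the target fraction is f = 1600/5347 ≈ 0.299.
Interpolate at f ≈ 0.299 with slerp weights a = sin((1−f)δ)/sin δ ≈ 0.886, b = sin(fδ)/sin δ ≈ 0.449.
p = a·p₁ + b·p₂ ≈ (0.898, 0.401, -0.181); φ = arcsin(p_z) ≈ -10.45°, λ = atan2(p_y, p_x) ≈ 24.05°.

≈ lat -10°, lon 24°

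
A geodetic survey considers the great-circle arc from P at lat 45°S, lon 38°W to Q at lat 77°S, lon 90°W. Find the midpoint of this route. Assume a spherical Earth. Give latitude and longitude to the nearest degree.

Convert each endpoint to a unit vector on the sphere (x = cos φ cos λ, y = cos φ sin λ, z = sin φ).
The central angle between the endpoints is δ = arccos(p₁·p₂) ≈ 0.665 rad (38.1°).
Interpolate at f = 1/2 with slerp weights a = sin((1−f)δ)/sin δ ≈ 0.529, b = sin(fδ)/sin δ ≈ 0.529.
p = a·p₁ + b·p₂ ≈ (0.295, -0.349, -0.889); φ = arcsin(p_z) ≈ -62.80°, λ = atan2(p_y, p_x) ≈ -49.84°.

≈ lat 63°S, lon 50°W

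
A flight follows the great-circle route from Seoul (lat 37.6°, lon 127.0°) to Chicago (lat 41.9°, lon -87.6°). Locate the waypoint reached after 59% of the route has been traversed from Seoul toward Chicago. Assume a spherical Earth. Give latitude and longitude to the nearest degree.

Convert each endpoint to a unit vector on the sphere (x = cos φ cos λ, y = cos φ sin λ, z = sin φ).
The central angle between the endpoints is δ = arccos(p₁·p₂) ≈ 1.649 rad (94.5°).
Interpolate at f = 0.59 with slerp weights a = sin((1−f)δ)/sin δ ≈ 0.628, b = sin(fδ)/sin δ ≈ 0.829.
p = a·p₁ + b·p₂ ≈ (-0.273, -0.219, 0.937); φ = arcsin(p_z) ≈ 69.48°, λ = atan2(p_y, p_x) ≈ -141.26°.

≈ lat 69°, lon -141°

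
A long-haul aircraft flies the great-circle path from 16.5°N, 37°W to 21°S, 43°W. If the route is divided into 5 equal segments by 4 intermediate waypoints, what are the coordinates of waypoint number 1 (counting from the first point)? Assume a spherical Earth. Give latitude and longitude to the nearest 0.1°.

The haversine formula gives a central angle δ ≈ 0.663 rad (38.0°) between the endpoints.
Interpolate at f = 1/5 with slerp weights a = sin((1−f)δ)/sin δ ≈ 0.822, b = sin(fδ)/sin δ ≈ 0.215.
p = a·p₁ + b·p₂ ≈ (0.776, -0.611, 0.156); φ = arcsin(p_z) ≈ 9.00°, λ = atan2(p_y, p_x) ≈ -38.22°.

≈ 9.0°N, 38.2°W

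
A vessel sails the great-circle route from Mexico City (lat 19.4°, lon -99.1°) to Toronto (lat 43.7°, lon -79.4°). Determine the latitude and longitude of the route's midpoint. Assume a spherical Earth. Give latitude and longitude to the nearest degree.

≈ lat 32°, lon -91°

Convert each endpoint to a unit vector on the sphere (x = cos φ cos λ, y = cos φ sin λ, z = sin φ).
The central angle between the endpoints is δ = arccos(p₁·p₂) ≈ 0.513 rad (29.4°).
Interpolate at f = 1/2 with slerp weights a = sin((1−f)δ)/sin δ ≈ 0.517, b = sin(fδ)/sin δ ≈ 0.517.
p = a·p₁ + b·p₂ ≈ (-0.008, -0.849, 0.529); φ = arcsin(p_z) ≈ 31.92°, λ = atan2(p_y, p_x) ≈ -90.56°.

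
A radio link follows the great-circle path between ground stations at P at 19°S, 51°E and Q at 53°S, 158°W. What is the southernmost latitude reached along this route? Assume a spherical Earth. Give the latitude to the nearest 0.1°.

The great circle lies in the plane with unit normal n̂ = (p₁ × p₂)/|p₁ × p₂|.
Here n̂_z ≈ +0.284; the vertex latitude is φ_max = arccos|n̂_z| ≈ 73.5°.
Check via Clairaut: cos φ_max = |cos φ₁| · sin C = cos(19.0°)·sin(162.5°) ≈ 0.284, again giving ≈ 73.5°.

≈ 73.5°S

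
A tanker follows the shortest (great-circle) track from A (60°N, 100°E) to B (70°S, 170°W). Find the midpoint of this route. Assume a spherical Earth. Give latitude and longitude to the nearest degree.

Write both endpoints as unit vectors p₁, p₂ with components (cos φ cos λ, cos φ sin λ, sin φ).
The central angle between the endpoints is δ = arccos(p₁·p₂) ≈ 2.521 rad (144.5°).
Interpolate at f = 1/2 with slerp weights a = sin((1−f)δ)/sin δ ≈ 1.639, b = sin(fδ)/sin δ ≈ 1.639.
p = a·p₁ + b·p₂ ≈ (-0.694, 0.710, -0.121); φ = arcsin(p_z) ≈ -6.93°, λ = atan2(p_y, p_x) ≈ 134.37°.

≈ (7°S, 134°E)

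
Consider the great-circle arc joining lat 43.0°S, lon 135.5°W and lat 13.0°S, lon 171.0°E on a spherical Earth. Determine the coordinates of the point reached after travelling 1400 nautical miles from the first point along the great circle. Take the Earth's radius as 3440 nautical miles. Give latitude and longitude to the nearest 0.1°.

Convert each endpoint to a unit vector on the sphere (x = cos φ cos λ, y = cos φ sin λ, z = sin φ).
The central angle between the endpoints is δ = arccos(p₁·p₂) ≈ 0.955 rad (54.7°). The total great-circle distance is δ·R ≈ 0.955 × 3440 ≈ 3287 nmi, so the target fraction is f = 1400/3287 ≈ 0.426.
Interpolate at f ≈ 0.426 with slerp weights a = sin((1−f)δ)/sin δ ≈ 0.638, b = sin(fδ)/sin δ ≈ 0.485.
p = a·p₁ + b·p₂ ≈ (-0.800, -0.253, -0.544); φ = arcsin(p_z) ≈ -32.99°, λ = atan2(p_y, p_x) ≈ -162.42°.

≈ lat 33.0°S, lon 162.4°W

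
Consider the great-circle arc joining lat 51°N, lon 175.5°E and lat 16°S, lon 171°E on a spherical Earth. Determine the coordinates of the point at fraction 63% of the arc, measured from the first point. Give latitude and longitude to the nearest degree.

≈ lat 9°N, lon 172°E

From cos δ = sin φ₁ sin φ₂ + cos φ₁ cos φ₂ cos Δλ, the central angle is δ ≈ 1.171 rad (67.1°).
Interpolate at f = 0.63 with slerp weights a = sin((1−f)δ)/sin δ ≈ 0.456, b = sin(fδ)/sin δ ≈ 0.730.
p = a·p₁ + b·p₂ ≈ (-0.979, 0.132, 0.153); φ = arcsin(p_z) ≈ 8.80°, λ = atan2(p_y, p_x) ≈ 172.31°.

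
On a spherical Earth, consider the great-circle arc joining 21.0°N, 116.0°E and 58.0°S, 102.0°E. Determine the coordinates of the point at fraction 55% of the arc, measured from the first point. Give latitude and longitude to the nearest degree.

From cos δ = sin φ₁ sin φ₂ + cos φ₁ cos φ₂ cos Δλ, the central angle is δ ≈ 1.394 rad (79.9°).
Interpolate at f = 0.55 with slerp weights a = sin((1−f)δ)/sin δ ≈ 0.596, b = sin(fδ)/sin δ ≈ 0.705.
p = a·p₁ + b·p₂ ≈ (-0.322, 0.866, -0.384); φ = arcsin(p_z) ≈ -22.58°, λ = atan2(p_y, p_x) ≈ 110.39°.

≈ 23°S, 110°E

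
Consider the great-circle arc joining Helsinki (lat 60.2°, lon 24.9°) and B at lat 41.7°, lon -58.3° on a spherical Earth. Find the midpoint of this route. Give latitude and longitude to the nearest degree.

≈ lat 58°, lon -27°

Convert each endpoint to a unit vector on the sphere (x = cos φ cos λ, y = cos φ sin λ, z = sin φ).
The central angle between the endpoints is δ = arccos(p₁·p₂) ≈ 0.901 rad (51.6°).
Interpolate at f = 1/2 with slerp weights a = sin((1−f)δ)/sin δ ≈ 0.555, b = sin(fδ)/sin δ ≈ 0.555.
p = a·p₁ + b·p₂ ≈ (0.468, -0.237, 0.851); φ = arcsin(p_z) ≈ 58.36°, λ = atan2(p_y, p_x) ≈ -26.81°.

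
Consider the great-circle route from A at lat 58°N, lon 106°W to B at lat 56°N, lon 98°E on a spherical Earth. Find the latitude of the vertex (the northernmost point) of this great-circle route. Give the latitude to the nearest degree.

≈ 82°N

The great circle lies in the plane with unit normal n̂ = (p₁ × p₂)/|p₁ × p₂|.
Here n̂_z ≈ -0.134; the vertex latitude is φ_max = arccos|n̂_z| ≈ 82.3°.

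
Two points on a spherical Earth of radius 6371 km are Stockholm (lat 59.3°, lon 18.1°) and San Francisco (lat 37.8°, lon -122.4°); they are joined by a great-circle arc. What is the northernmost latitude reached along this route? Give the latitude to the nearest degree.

The great circle lies in the plane with unit normal n̂ = (p₁ × p₂)/|p₁ × p₂|.
Here n̂_z ≈ -0.263; the vertex latitude is φ_max = arccos|n̂_z| ≈ 74.8°.
Check via Clairaut: cos φ_max = |cos φ₁| · sin C = cos(59.3°)·sin(31.0°) ≈ 0.263, again giving ≈ 74.8°.

≈ 75°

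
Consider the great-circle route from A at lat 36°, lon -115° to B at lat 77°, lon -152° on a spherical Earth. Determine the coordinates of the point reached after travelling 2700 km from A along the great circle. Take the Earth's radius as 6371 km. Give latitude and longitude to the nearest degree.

From cos δ = sin φ₁ sin φ₂ + cos φ₁ cos φ₂ cos Δλ, the central angle is δ ≈ 0.770 rad (44.1°). The total great-circle distance is δ·R ≈ 0.770 × 6371 ≈ 4904 km, so the target fraction is f = 2700/4904 ≈ 0.551.
Interpolate at f ≈ 0.551 with slerp weights a = sin((1−f)δ)/sin δ ≈ 0.487, b = sin(fδ)/sin δ ≈ 0.591.
p = a·p₁ + b·p₂ ≈ (-0.284, -0.420, 0.862); φ = arcsin(p_z) ≈ 59.56°, λ = atan2(p_y, p_x) ≈ -124.08°.

≈ lat 60°, lon -124°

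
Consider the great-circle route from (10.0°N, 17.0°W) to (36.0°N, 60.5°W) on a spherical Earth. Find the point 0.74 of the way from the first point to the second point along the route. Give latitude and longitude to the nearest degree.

≈ (31°N, 47°W)

The haversine formula gives a central angle δ ≈ 0.823 rad (47.2°) between the endpoints.
Interpolate at f = 0.74 with slerp weights a = sin((1−f)δ)/sin δ ≈ 0.290, b = sin(fδ)/sin δ ≈ 0.780.
p = a·p₁ + b·p₂ ≈ (0.584, -0.633, 0.509); φ = arcsin(p_z) ≈ 30.59°, λ = atan2(p_y, p_x) ≈ -47.32°.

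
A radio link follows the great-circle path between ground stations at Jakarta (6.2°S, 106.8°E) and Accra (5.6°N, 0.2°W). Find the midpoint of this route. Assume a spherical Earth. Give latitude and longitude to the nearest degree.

≈ 1°S, 53°E

Write both endpoints as unit vectors p₁, p₂ with components (cos φ cos λ, cos φ sin λ, sin φ).
The central angle between the endpoints is δ = arccos(p₁·p₂) ≈ 1.875 rad (107.4°).
Interpolate at f = 1/2 with slerp weights a = sin((1−f)δ)/sin δ ≈ 0.845, b = sin(fδ)/sin δ ≈ 0.845.
p = a·p₁ + b·p₂ ≈ (0.598, 0.801, -0.009); φ = arcsin(p_z) ≈ -0.50°, λ = atan2(p_y, p_x) ≈ 53.26°.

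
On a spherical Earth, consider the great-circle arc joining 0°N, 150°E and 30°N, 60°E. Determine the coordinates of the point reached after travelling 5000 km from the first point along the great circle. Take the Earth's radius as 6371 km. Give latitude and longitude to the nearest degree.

Write both endpoints as unit vectors p₁, p₂ with components (cos φ cos λ, cos φ sin λ, sin φ).
The central angle between the endpoints is δ = arccos(p₁·p₂) ≈ 1.571 rad (90.0°). The total great-circle distance is δ·R ≈ 1.571 × 6371 ≈ 10008 km, so the target fraction is f = 5000/10008 ≈ 0.500.
Interpolate at f ≈ 0.500 with slerp weights a = sin((1−f)δ)/sin δ ≈ 0.708, b = sin(fδ)/sin δ ≈ 0.707.
p = a·p₁ + b·p₂ ≈ (-0.307, 0.884, 0.353); φ = arcsin(p_z) ≈ 20.69°, λ = atan2(p_y, p_x) ≈ 109.14°.

≈ 21°N, 109°E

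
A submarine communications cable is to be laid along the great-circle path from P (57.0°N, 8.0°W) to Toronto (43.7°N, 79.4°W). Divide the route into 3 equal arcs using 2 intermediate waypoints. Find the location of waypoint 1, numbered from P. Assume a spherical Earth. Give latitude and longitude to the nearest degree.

≈ (58°N, 36°W)

The haversine formula gives a central angle δ ≈ 0.788 rad (45.2°) between the endpoints.
Interpolate at f = 1/3 with slerp weights a = sin((1−f)δ)/sin δ ≈ 0.707, b = sin(fδ)/sin δ ≈ 0.366.
p = a·p₁ + b·p₂ ≈ (0.430, -0.314, 0.846); φ = arcsin(p_z) ≈ 57.82°, λ = atan2(p_y, p_x) ≈ -36.11°.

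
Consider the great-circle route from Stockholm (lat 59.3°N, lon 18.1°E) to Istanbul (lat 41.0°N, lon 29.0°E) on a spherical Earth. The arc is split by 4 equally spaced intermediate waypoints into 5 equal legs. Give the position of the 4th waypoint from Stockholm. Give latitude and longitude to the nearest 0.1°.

Convert each endpoint to a unit vector on the sphere (x = cos φ cos λ, y = cos φ sin λ, z = sin φ).
The central angle between the endpoints is δ = arccos(p₁·p₂) ≈ 0.341 rad (19.5°).
Interpolate at f = 4/5 with slerp weights a = sin((1−f)δ)/sin δ ≈ 0.204, b = sin(fδ)/sin δ ≈ 0.806.
p = a·p₁ + b·p₂ ≈ (0.631, 0.327, 0.704); φ = arcsin(p_z) ≈ 44.73°, λ = atan2(p_y, p_x) ≈ 27.41°.

≈ lat 44.7°N, lon 27.4°E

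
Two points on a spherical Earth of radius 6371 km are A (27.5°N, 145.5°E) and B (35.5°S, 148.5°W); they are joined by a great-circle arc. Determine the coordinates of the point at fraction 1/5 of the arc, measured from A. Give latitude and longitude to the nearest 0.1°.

Convert each endpoint to a unit vector on the sphere (x = cos φ cos λ, y = cos φ sin λ, z = sin φ).
The central angle between the endpoints is δ = arccos(p₁·p₂) ≈ 1.545 rad (88.5°).
Interpolate at f = 1/5 with slerp weights a = sin((1−f)δ)/sin δ ≈ 0.945, b = sin(fδ)/sin δ ≈ 0.304.
p = a·p₁ + b·p₂ ≈ (-0.902, 0.345, 0.260); φ = arcsin(p_z) ≈ 15.05°, λ = atan2(p_y, p_x) ≈ 159.05°.

≈ (15.0°N, 159.1°E)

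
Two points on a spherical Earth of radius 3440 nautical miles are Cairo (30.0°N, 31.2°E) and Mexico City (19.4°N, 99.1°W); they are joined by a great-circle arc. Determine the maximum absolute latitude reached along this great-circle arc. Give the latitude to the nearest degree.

≈ 48°N

The great circle lies in the plane with unit normal n̂ = (p₁ × p₂)/|p₁ × p₂|.
Here n̂_z ≈ -0.668; the vertex latitude is φ_max = arccos|n̂_z| ≈ 48.1°.
Check via Clairaut: cos φ_max = |cos φ₁| · sin C = cos(30.0°)·sin(50.5°) ≈ 0.668, again giving ≈ 48.1°.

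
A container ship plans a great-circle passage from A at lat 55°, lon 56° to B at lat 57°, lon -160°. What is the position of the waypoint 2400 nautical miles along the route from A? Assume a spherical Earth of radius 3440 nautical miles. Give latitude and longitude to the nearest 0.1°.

≈ lat 76.5°, lon 158.9°

The haversine formula gives a central angle δ ≈ 1.122 rad (64.3°) between the endpoints. The total great-circle distance is δ·R ≈ 1.122 × 3440 ≈ 3858 nmi, so the target fraction is f = 2400/3858 ≈ 0.622.
Interpolate at f ≈ 0.622 with slerp weights a = sin((1−f)δ)/sin δ ≈ 0.457, b = sin(fδ)/sin δ ≈ 0.713.
p = a·p₁ + b·p₂ ≈ (-0.219, 0.084, 0.972); φ = arcsin(p_z) ≈ 76.45°, λ = atan2(p_y, p_x) ≈ 158.91°.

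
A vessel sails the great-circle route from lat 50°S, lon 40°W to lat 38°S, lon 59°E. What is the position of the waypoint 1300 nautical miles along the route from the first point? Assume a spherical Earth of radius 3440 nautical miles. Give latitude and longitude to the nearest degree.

Write both endpoints as unit vectors p₁, p₂ with components (cos φ cos λ, cos φ sin λ, sin φ).
The central angle between the endpoints is δ = arccos(p₁·p₂) ≈ 1.168 rad (66.9°). The total great-circle distance is δ·R ≈ 1.168 × 3440 ≈ 4016 nmi, so the target fraction is f = 1300/4016 ≈ 0.324.
Interpolate at f ≈ 0.324 with slerp weights a = sin((1−f)δ)/sin δ ≈ 0.772, b = sin(fδ)/sin δ ≈ 0.401.
p = a·p₁ + b·p₂ ≈ (0.543, -0.048, -0.838); φ = arcsin(p_z) ≈ -56.97°, λ = atan2(p_y, p_x) ≈ -5.05°.

≈ lat 57°S, lon 5°W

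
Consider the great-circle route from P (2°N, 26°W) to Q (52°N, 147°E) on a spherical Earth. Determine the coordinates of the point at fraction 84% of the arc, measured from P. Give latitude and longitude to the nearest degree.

Write both endpoints as unit vectors p₁, p₂ with components (cos φ cos λ, cos φ sin λ, sin φ).
The central angle between the endpoints is δ = arccos(p₁·p₂) ≈ 2.193 rad (125.7°).
Interpolate at f = 0.84 with slerp weights a = sin((1−f)δ)/sin δ ≈ 0.423, b = sin(fδ)/sin δ ≈ 1.186.
p = a·p₁ + b·p₂ ≈ (-0.232, 0.212, 0.949); φ = arcsin(p_z) ≈ 71.67°, λ = atan2(p_y, p_x) ≈ 137.57°.

≈ (72°N, 138°E)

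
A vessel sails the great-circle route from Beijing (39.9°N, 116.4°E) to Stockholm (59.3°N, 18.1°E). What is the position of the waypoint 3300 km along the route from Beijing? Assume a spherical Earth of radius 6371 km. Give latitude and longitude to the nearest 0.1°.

≈ 60.0°N, 81.2°E

Convert each endpoint to a unit vector on the sphere (x = cos φ cos λ, y = cos φ sin λ, z = sin φ).
The central angle between the endpoints is δ = arccos(p₁·p₂) ≈ 1.053 rad (60.3°). The total great-circle distance is δ·R ≈ 1.053 × 6371 ≈ 6708 km, so the target fraction is f = 3300/6708 ≈ 0.492.
Interpolate at f ≈ 0.492 with slerp weights a = sin((1−f)δ)/sin δ ≈ 0.587, b = sin(fδ)/sin δ ≈ 0.570.
p = a·p₁ + b·p₂ ≈ (0.076, 0.494, 0.866); φ = arcsin(p_z) ≈ 60.04°, λ = atan2(p_y, p_x) ≈ 81.20°.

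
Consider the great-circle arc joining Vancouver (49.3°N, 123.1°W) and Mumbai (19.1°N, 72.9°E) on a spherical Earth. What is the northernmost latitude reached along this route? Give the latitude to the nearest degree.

The great circle lies in the plane with unit normal n̂ = (p₁ × p₂)/|p₁ × p₂|.
Here n̂_z ≈ -0.181; the vertex latitude is φ_max = arccos|n̂_z| ≈ 79.6°.

≈ 80°N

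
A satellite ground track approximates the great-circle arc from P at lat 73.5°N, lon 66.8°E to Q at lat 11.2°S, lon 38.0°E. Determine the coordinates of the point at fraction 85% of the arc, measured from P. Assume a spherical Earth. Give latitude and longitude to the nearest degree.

Convert each endpoint to a unit vector on the sphere (x = cos φ cos λ, y = cos φ sin λ, z = sin φ).
The central angle between the endpoints is δ = arccos(p₁·p₂) ≈ 1.513 rad (86.7°).
Interpolate at f = 0.85 with slerp weights a = sin((1−f)δ)/sin δ ≈ 0.225, b = sin(fδ)/sin δ ≈ 0.961.
p = a·p₁ + b·p₂ ≈ (0.768, 0.639, 0.029); φ = arcsin(p_z) ≈ 1.68°, λ = atan2(p_y, p_x) ≈ 39.77°.

≈ lat 2°N, lon 40°E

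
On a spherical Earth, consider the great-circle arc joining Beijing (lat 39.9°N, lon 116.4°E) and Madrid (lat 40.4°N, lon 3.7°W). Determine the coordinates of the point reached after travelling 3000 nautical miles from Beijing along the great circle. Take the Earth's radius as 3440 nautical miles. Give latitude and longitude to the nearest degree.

≈ lat 58°N, lon 40°E

The haversine formula gives a central angle δ ≈ 1.448 rad (82.9°) between the endpoints. The total great-circle distance is δ·R ≈ 1.448 × 3440 ≈ 4980 nmi, so the target fraction is f = 3000/4980 ≈ 0.602.
Interpolate at f ≈ 0.602 with slerp weights a = sin((1−f)δ)/sin δ ≈ 0.549, b = sin(fδ)/sin δ ≈ 0.772.
p = a·p₁ + b·p₂ ≈ (0.399, 0.339, 0.852); φ = arcsin(p_z) ≈ 58.42°, λ = atan2(p_y, p_x) ≈ 40.34°.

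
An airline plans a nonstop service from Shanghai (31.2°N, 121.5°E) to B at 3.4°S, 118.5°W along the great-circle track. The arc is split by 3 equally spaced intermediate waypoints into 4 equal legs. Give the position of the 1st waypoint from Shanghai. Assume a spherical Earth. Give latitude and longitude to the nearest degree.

≈ 33°N, 156°E

Convert each endpoint to a unit vector on the sphere (x = cos φ cos λ, y = cos φ sin λ, z = sin φ).
The central angle between the endpoints is δ = arccos(p₁·p₂) ≈ 2.046 rad (117.2°).
Interpolate at f = 1/4 with slerp weights a = sin((1−f)δ)/sin δ ≈ 1.124, b = sin(fδ)/sin δ ≈ 0.551.
p = a·p₁ + b·p₂ ≈ (-0.765, 0.337, 0.550); φ = arcsin(p_z) ≈ 33.34°, λ = atan2(p_y, p_x) ≈ 156.23°.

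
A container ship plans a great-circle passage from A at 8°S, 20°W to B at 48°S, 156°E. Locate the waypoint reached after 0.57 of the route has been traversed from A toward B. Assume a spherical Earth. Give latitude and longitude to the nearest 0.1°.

Convert each endpoint to a unit vector on the sphere (x = cos φ cos λ, y = cos φ sin λ, z = sin φ).
The central angle between the endpoints is δ = arccos(p₁·p₂) ≈ 2.162 rad (123.9°).
Interpolate at f = 0.57 with slerp weights a = sin((1−f)δ)/sin δ ≈ 0.965, b = sin(fδ)/sin δ ≈ 1.136.
p = a·p₁ + b·p₂ ≈ (0.204, -0.018, -0.979); φ = arcsin(p_z) ≈ -78.20°, λ = atan2(p_y, p_x) ≈ -4.97°.

≈ 78.2°S, 5.0°W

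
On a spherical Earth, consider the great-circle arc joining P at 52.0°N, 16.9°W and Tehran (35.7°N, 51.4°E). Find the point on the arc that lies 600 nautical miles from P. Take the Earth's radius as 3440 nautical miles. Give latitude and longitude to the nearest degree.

≈ 52°N, 1°W

Convert each endpoint to a unit vector on the sphere (x = cos φ cos λ, y = cos φ sin λ, z = sin φ).
The central angle between the endpoints is δ = arccos(p₁·p₂) ≈ 0.870 rad (49.9°). The total great-circle distance is δ·R ≈ 0.870 × 3440 ≈ 2993 nmi, so the target fraction is f = 600/2993 ≈ 0.200.
Interpolate at f ≈ 0.200 with slerp weights a = sin((1−f)δ)/sin δ ≈ 0.838, b = sin(fδ)/sin δ ≈ 0.227.
p = a·p₁ + b·p₂ ≈ (0.609, -0.006, 0.793); φ = arcsin(p_z) ≈ 52.49°, λ = atan2(p_y, p_x) ≈ -0.56°.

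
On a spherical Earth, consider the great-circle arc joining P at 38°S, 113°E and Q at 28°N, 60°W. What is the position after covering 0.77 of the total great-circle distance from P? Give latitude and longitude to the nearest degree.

≈ 7°S, 42°W

From cos δ = sin φ₁ sin φ₂ + cos φ₁ cos φ₂ cos Δλ, the central angle is δ ≈ 2.939 rad (168.4°).
Interpolate at f = 0.77 with slerp weights a = sin((1−f)δ)/sin δ ≈ 3.115, b = sin(fδ)/sin δ ≈ 3.832.
p = a·p₁ + b·p₂ ≈ (0.732, -0.670, -0.119); φ = arcsin(p_z) ≈ -6.84°, λ = atan2(p_y, p_x) ≈ -42.46°.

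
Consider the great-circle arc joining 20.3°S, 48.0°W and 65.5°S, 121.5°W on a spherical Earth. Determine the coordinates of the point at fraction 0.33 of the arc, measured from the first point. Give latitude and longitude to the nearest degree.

The haversine formula gives a central angle δ ≈ 1.131 rad (64.8°) between the endpoints.
Interpolate at f = 0.33 with slerp weights a = sin((1−f)δ)/sin δ ≈ 0.760, b = sin(fδ)/sin δ ≈ 0.403.
p = a·p₁ + b·p₂ ≈ (0.389, -0.672, -0.630); φ = arcsin(p_z) ≈ -39.06°, λ = atan2(p_y, p_x) ≈ -59.91°.

≈ 39°S, 60°W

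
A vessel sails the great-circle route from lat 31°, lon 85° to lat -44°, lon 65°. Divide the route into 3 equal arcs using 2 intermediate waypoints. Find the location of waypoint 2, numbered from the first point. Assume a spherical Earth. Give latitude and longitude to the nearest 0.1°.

≈ lat -19.1°, lon 72.9°

Convert each endpoint to a unit vector on the sphere (x = cos φ cos λ, y = cos φ sin λ, z = sin φ).
The central angle between the endpoints is δ = arccos(p₁·p₂) ≈ 1.347 rad (77.2°).
Interpolate at f = 2/3 with slerp weights a = sin((1−f)δ)/sin δ ≈ 0.445, b = sin(fδ)/sin δ ≈ 0.802.
p = a·p₁ + b·p₂ ≈ (0.277, 0.903, -0.328); φ = arcsin(p_z) ≈ -19.14°, λ = atan2(p_y, p_x) ≈ 72.94°.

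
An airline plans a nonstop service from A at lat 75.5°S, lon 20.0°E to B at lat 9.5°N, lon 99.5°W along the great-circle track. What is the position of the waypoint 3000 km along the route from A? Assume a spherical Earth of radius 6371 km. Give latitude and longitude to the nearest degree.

≈ lat 66°S, lon 66°W

From cos δ = sin φ₁ sin φ₂ + cos φ₁ cos φ₂ cos Δλ, the central angle is δ ≈ 1.856 rad (106.3°). The total great-circle distance is δ·R ≈ 1.856 × 6371 ≈ 11825 km, so the target fraction is f = 3000/11825 ≈ 0.254.
Interpolate at f ≈ 0.254 with slerp weights a = sin((1−f)δ)/sin δ ≈ 1.024, b = sin(fδ)/sin δ ≈ 0.473.
p = a·p₁ + b·p₂ ≈ (0.164, -0.372, -0.914); φ = arcsin(p_z) ≈ -66.00°, λ = atan2(p_y, p_x) ≈ -66.22°.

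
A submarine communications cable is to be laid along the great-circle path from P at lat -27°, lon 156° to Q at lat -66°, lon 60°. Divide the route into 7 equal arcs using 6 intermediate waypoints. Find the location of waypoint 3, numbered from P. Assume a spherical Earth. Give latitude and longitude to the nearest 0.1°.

Convert each endpoint to a unit vector on the sphere (x = cos φ cos λ, y = cos φ sin λ, z = sin φ).
The central angle between the endpoints is δ = arccos(p₁·p₂) ≈ 1.184 rad (67.9°).
Interpolate at f = 3/7 with slerp weights a = sin((1−f)δ)/sin δ ≈ 0.676, b = sin(fδ)/sin δ ≈ 0.525.
p = a·p₁ + b·p₂ ≈ (-0.444, 0.430, -0.786); φ = arcsin(p_z) ≈ -51.85°, λ = atan2(p_y, p_x) ≈ 135.90°.

≈ lat -51.8°, lon 135.9°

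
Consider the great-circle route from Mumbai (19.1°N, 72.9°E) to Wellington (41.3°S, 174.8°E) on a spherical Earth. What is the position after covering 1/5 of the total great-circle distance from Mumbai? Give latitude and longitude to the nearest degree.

The haversine formula gives a central angle δ ≈ 1.942 rad (111.2°) between the endpoints.
Interpolate at f = 1/5 with slerp weights a = sin((1−f)δ)/sin δ ≈ 1.073, b = sin(fδ)/sin δ ≈ 0.406.
p = a·p₁ + b·p₂ ≈ (-0.006, 0.997, 0.083); φ = arcsin(p_z) ≈ 4.76°, λ = atan2(p_y, p_x) ≈ 90.34°.

≈ (5°N, 90°E)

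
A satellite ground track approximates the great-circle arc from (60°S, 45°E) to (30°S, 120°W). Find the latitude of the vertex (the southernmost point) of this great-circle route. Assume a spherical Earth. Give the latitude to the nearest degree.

≈ 84°S

The great circle lies in the plane with unit normal n̂ = (p₁ × p₂)/|p₁ × p₂|.
Here n̂_z ≈ -0.112; the vertex latitude is φ_max = arccos|n̂_z| ≈ 83.6°.
Check via Clairaut: cos φ_max = |cos φ₁| · sin C = cos(60.0°)·sin(167.0°) ≈ 0.112, again giving ≈ 83.6°.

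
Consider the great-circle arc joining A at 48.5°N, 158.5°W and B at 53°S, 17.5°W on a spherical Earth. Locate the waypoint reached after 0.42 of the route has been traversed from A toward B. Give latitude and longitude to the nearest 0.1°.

≈ 3.3°N, 103.2°W

The haversine formula gives a central angle δ ≈ 2.709 rad (155.2°) between the endpoints.
Interpolate at f = 0.42 with slerp weights a = sin((1−f)δ)/sin δ ≈ 2.387, b = sin(fδ)/sin δ ≈ 2.167.
p = a·p₁ + b·p₂ ≈ (-0.228, -0.972, 0.057); φ = arcsin(p_z) ≈ 3.28°, λ = atan2(p_y, p_x) ≈ -103.20°.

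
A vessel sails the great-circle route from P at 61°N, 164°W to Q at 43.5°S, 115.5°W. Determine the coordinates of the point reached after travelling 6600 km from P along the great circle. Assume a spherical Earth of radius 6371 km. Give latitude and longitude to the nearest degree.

Convert each endpoint to a unit vector on the sphere (x = cos φ cos λ, y = cos φ sin λ, z = sin φ).
The central angle between the endpoints is δ = arccos(p₁·p₂) ≈ 1.949 rad (111.7°). The total great-circle distance is δ·R ≈ 1.949 × 6371 ≈ 12416 km, so the target fraction is f = 6600/12416 ≈ 0.532.
Interpolate at f ≈ 0.532 with slerp weights a = sin((1−f)δ)/sin δ ≈ 0.851, b = sin(fδ)/sin δ ≈ 0.926.
p = a·p₁ + b·p₂ ≈ (-0.686, -0.720, 0.107); φ = arcsin(p_z) ≈ 6.16°, λ = atan2(p_y, p_x) ≈ -133.61°.

≈ 6°N, 134°W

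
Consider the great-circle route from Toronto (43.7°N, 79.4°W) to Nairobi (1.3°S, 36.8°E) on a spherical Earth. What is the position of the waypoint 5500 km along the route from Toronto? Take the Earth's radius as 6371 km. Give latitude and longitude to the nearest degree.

≈ 38°N, 13°W

Write both endpoints as unit vectors p₁, p₂ with components (cos φ cos λ, cos φ sin λ, sin φ).
The central angle between the endpoints is δ = arccos(p₁·p₂) ≈ 1.912 rad (109.6°). The total great-circle distance is δ·R ≈ 1.912 × 6371 ≈ 12182 km, so the target fraction is f = 5500/12182 ≈ 0.451.
Interpolate at f ≈ 0.451 with slerp weights a = sin((1−f)δ)/sin δ ≈ 0.920, b = sin(fδ)/sin δ ≈ 0.807.
p = a·p₁ + b·p₂ ≈ (0.768, -0.171, 0.617); φ = arcsin(p_z) ≈ 38.12°, λ = atan2(p_y, p_x) ≈ -12.53°.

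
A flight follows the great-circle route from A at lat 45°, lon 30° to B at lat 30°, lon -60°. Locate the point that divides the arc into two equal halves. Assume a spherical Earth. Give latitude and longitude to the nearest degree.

Convert each endpoint to a unit vector on the sphere (x = cos φ cos λ, y = cos φ sin λ, z = sin φ).
The central angle between the endpoints is δ = arccos(p₁·p₂) ≈ 1.209 rad (69.3°).
Interpolate at f = 1/2 with slerp weights a = sin((1−f)δ)/sin δ ≈ 0.608, b = sin(fδ)/sin δ ≈ 0.608.
p = a·p₁ + b·p₂ ≈ (0.635, -0.241, 0.734); φ = arcsin(p_z) ≈ 47.19°, λ = atan2(p_y, p_x) ≈ -20.77°.

≈ lat 47°, lon -21°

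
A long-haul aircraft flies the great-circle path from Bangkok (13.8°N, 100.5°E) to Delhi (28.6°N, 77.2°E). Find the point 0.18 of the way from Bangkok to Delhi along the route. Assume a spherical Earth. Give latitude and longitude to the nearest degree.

≈ 17°N, 97°E

From cos δ = sin φ₁ sin φ₂ + cos φ₁ cos φ₂ cos Δλ, the central angle is δ ≈ 0.457 rad (26.2°).
Interpolate at f = 0.18 with slerp weights a = sin((1−f)δ)/sin δ ≈ 0.830, b = sin(fδ)/sin δ ≈ 0.186.
p = a·p₁ + b·p₂ ≈ (-0.111, 0.952, 0.287); φ = arcsin(p_z) ≈ 16.68°, λ = atan2(p_y, p_x) ≈ 96.63°.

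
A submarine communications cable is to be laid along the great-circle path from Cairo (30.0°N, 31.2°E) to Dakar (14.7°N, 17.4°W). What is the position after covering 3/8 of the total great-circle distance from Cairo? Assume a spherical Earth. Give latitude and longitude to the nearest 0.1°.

Write both endpoints as unit vectors p₁, p₂ with components (cos φ cos λ, cos φ sin λ, sin φ).
The central angle between the endpoints is δ = arccos(p₁·p₂) ≈ 0.822 rad (47.1°).
Interpolate at f = 3/8 with slerp weights a = sin((1−f)δ)/sin δ ≈ 0.671, b = sin(fδ)/sin δ ≈ 0.414.
p = a·p₁ + b·p₂ ≈ (0.879, 0.181, 0.441); φ = arcsin(p_z) ≈ 26.14°, λ = atan2(p_y, p_x) ≈ 11.64°.

≈ 26.1°N, 11.6°E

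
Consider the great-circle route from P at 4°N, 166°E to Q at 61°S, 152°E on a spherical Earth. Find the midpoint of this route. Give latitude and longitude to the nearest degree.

From cos δ = sin φ₁ sin φ₂ + cos φ₁ cos φ₂ cos Δλ, the central angle is δ ≈ 1.150 rad (65.9°).
Interpolate at f = 1/2 with slerp weights a = sin((1−f)δ)/sin δ ≈ 0.596, b = sin(fδ)/sin δ ≈ 0.596.
p = a·p₁ + b·p₂ ≈ (-0.832, 0.279, -0.480); φ = arcsin(p_z) ≈ -28.66°, λ = atan2(p_y, p_x) ≈ 161.43°.

≈ 29°S, 161°E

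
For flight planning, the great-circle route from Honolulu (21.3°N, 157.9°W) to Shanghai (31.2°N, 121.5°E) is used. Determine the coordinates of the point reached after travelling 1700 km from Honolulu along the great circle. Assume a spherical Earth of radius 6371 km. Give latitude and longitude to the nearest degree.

≈ 28°N, 173°W

Convert each endpoint to a unit vector on the sphere (x = cos φ cos λ, y = cos φ sin λ, z = sin φ).
The central angle between the endpoints is δ = arccos(p₁·p₂) ≈ 1.247 rad (71.4°). The total great-circle distance is δ·R ≈ 1.247 × 6371 ≈ 7944 km, so the target fraction is f = 1700/7944 ≈ 0.214.
Interpolate at f ≈ 0.214 with slerp weights a = sin((1−f)δ)/sin δ ≈ 0.876, b = sin(fδ)/sin δ ≈ 0.278.
p = a·p₁ + b·p₂ ≈ (-0.881, -0.104, 0.462); φ = arcsin(p_z) ≈ 27.54°, λ = atan2(p_y, p_x) ≈ -173.25°.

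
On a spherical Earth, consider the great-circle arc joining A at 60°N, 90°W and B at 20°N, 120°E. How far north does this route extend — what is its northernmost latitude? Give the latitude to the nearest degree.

≈ 76°N

The great circle lies in the plane with unit normal n̂ = (p₁ × p₂)/|p₁ × p₂|.
Here n̂_z ≈ -0.236; the vertex latitude is φ_max = arccos|n̂_z| ≈ 76.3°.
Check via Clairaut: cos φ_max = |cos φ₁| · sin C = cos(60.0°)·sin(28.2°) ≈ 0.236, again giving ≈ 76.3°.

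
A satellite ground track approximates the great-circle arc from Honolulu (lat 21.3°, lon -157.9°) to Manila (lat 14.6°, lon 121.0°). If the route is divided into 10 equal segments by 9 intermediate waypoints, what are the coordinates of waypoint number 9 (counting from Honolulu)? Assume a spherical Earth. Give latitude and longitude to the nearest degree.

Convert each endpoint to a unit vector on the sphere (x = cos φ cos λ, y = cos φ sin λ, z = sin φ).
The central angle between the endpoints is δ = arccos(p₁·p₂) ≈ 1.338 rad (76.6°).
Interpolate at f = 9/10 with slerp weights a = sin((1−f)δ)/sin δ ≈ 0.137, b = sin(fδ)/sin δ ≈ 0.959.
p = a·p₁ + b·p₂ ≈ (-0.596, 0.748, 0.292); φ = arcsin(p_z) ≈ 16.96°, λ = atan2(p_y, p_x) ≈ 128.58°.

≈ lat 17°, lon 129°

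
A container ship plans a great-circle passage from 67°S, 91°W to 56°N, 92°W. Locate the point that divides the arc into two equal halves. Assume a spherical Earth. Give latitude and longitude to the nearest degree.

≈ 6°S, 92°W

Convert each endpoint to a unit vector on the sphere (x = cos φ cos λ, y = cos φ sin λ, z = sin φ).
The central angle between the endpoints is δ = arccos(p₁·p₂) ≈ 2.147 rad (123.0°).
Interpolate at f = 1/2 with slerp weights a = sin((1−f)δ)/sin δ ≈ 1.048, b = sin(fδ)/sin δ ≈ 1.048.
p = a·p₁ + b·p₂ ≈ (-0.028, -0.995, -0.096); φ = arcsin(p_z) ≈ -5.50°, λ = atan2(p_y, p_x) ≈ -91.59°.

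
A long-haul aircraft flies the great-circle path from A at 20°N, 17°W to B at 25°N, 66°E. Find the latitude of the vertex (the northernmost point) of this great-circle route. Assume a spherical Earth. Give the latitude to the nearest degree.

The great circle lies in the plane with unit normal n̂ = (p₁ × p₂)/|p₁ × p₂|.
Here n̂_z ≈ +0.873; the vertex latitude is φ_max = arccos|n̂_z| ≈ 29.2°.

≈ 29°N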